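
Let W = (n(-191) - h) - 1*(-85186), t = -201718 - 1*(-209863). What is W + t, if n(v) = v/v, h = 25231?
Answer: 68101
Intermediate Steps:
n(v) = 1
t = 8145 (t = -201718 + 209863 = 8145)
W = 59956 (W = (1 - 1*25231) - 1*(-85186) = (1 - 25231) + 85186 = -25230 + 85186 = 59956)
W + t = 59956 + 8145 = 68101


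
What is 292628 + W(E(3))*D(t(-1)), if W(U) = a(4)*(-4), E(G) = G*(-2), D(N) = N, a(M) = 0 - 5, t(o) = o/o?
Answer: 292648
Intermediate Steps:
t(o) = 1
a(M) = -5
E(G) = -2*G
W(U) = 20 (W(U) = -5*(-4) = 20)
292628 + W(E(3))*D(t(-1)) = 292628 + 20*1 = 292628 + 20 = 292648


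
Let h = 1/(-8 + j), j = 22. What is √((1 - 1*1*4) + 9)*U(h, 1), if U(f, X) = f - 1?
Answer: -13*√6/14 ≈ -2.2745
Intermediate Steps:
h = 1/14 (h = 1/(-8 + 22) = 1/14 ≈ 0.071429)
U(f, X) = -1 + f
√((1 - 1*1*4) + 9)*U(h, 1) = √((1 - 1*1*4) + 9)*(-1 + 1/14) = √((1 - 1*4) + 9)*(-13/14) = √((1 - 4) + 9)*(-13/14) = √(-3 + 9)*(-13/14) = √6*(-13/14) = -13*√6/14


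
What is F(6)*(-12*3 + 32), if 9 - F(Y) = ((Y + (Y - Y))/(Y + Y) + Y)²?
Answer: 133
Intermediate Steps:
F(Y) = 9 - (½ + Y)² (F(Y) = 9 - ((Y + (Y - Y))/(Y + Y) + Y)² = 9 - ((Y + 0)/((2*Y)) + Y)² = 9 - (Y*(1/(2*Y)) + Y)² = 9 - (½ + Y)²)
F(6)*(-12*3 + 32) = (35/4 - 1*6 - 1*6²)*(-12*3 + 32) = (35/4 - 6 - 1*36)*(-36 + 32) = (35/4 - 6 - 36)*(-4) = -133/4*(-4) = 133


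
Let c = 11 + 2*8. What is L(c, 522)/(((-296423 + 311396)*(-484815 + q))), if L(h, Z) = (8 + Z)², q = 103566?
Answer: -280900/5708441277 ≈ -4.9208e-5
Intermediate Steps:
c = 27 (c = 11 + 16 = 27)
L(c, 522)/(((-296423 + 311396)*(-484815 + q))) = (8 + 522)²/(((-296423 + 311396)*(-484815 + 103566))) = 530²/((14973*(-381249))) = 280900/(-5708441277) = 280900*(-1/5708441277) = -280900/5708441277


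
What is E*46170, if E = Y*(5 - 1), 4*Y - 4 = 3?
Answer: 323190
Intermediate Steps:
Y = 7/4 (Y = 1 + (1/4)*3 = 1 + 3/4 = 7/4 ≈ 1.7500)
E = 7 (E = 7*(5 - 1)/4 = (7/4)*4 = 7)
E*46170 = 7*46170 = 323190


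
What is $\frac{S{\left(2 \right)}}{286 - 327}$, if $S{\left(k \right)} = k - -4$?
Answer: $- \frac{6}{41} \approx -0.14634$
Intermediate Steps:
$S{\left(k \right)} = 4 + k$ ($S{\left(k \right)} = k + 4 = 4 + k$)
$\frac{S{\left(2 \right)}}{286 - 327} = \frac{4 + 2}{286 - 327} = \frac{6}{286 - 327} = \frac{6}{-41} = 6 \left(- \frac{1}{41}\right) = - \frac{6}{41}$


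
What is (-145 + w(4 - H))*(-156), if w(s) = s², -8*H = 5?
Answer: 308529/16 ≈ 19283.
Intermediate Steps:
H = -5/8 (H = -⅛*5 = -5/8 ≈ -0.62500)
(-145 + w(4 - H))*(-156) = (-145 + (4 - 1*(-5/8))²)*(-156) = (-145 + (4 + 5/8)²)*(-156) = (-145 + (37/8)²)*(-156) = (-145 + 1369/64)*(-156) = -7911/64*(-156) = 308529/16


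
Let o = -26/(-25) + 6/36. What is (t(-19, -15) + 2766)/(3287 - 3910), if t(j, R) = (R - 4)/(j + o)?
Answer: -7385304/1662787 ≈ -4.4415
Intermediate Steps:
o = 181/150 (o = -26*(-1/25) + 6*(1/36) = 26/25 + 1/6 = 181/150 ≈ 1.2067)
t(j, R) = (-4 + R)/(181/150 + j) (t(j, R) = (R - 4)/(j + 181/150) = (-4 + R)/(181/150 + j))
(t(-19, -15) + 2766)/(3287 - 3910) = (150*(-4 - 15)/(181 + 150*(-19)) + 2766)/(3287 - 3910) = (150*(-19)/(181 - 2850) + 2766)/(-623) = (150*(-19)/(-2669) + 2766)*(-1/623) = (150*(-1/2669)*(-19) + 2766)*(-1/623) = (2850/2669 + 2766)*(-1/623) = (7385304/2669)*(-1/623) = -7385304/1662787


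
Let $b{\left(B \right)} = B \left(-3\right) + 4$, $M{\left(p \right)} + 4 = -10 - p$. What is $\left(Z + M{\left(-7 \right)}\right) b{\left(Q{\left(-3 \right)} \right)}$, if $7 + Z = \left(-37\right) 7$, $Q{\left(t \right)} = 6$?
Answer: $3822$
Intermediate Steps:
$Z = -266$ ($Z = -7 - 259 = -266$)
$M{\left(p \right)} = -14 - p$ ($M{\left(p \right)} = -4 - \left(10 + p\right) = -14 - p$)
$b{\left(B \right)} = 4 - 3 B$ ($b{\left(B \right)} = - 3 B + 4 = 4 - 3 B$)
$\left(Z + M{\left(-7 \right)}\right) b{\left(Q{\left(-3 \right)} \right)} = \left(-266 - 7\right) \left(4 - 18\right) = \left(-266 + \left(-14 + 7\right)\right) \left(4 - 18\right) = \left(-266 - 7\right) \left(-14\right) = \left(-273\right) \left(-14\right) = 3822$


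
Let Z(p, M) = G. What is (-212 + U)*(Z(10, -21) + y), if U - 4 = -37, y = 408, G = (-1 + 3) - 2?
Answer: -99960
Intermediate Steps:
G = 0 (G = 2 - 2 = 0)
Z(p, M) = 0
U = -33 (U = 4 - 37 = -33)
(-212 + U)*(Z(10, -21) + y) = (-212 - 33)*(0 + 408) = -245*408 = -99960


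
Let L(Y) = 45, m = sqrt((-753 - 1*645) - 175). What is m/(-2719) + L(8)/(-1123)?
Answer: -45/1123 - 11*I*sqrt(13)/2719 ≈ -0.040071 - 0.014587*I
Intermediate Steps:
m = 11*I*sqrt(13) (m = sqrt((-753 - 645) - 175) = sqrt(-1398 - 175) = sqrt(-1573) = 11*I*sqrt(13) ≈ 39.661*I)
m/(-2719) + L(8)/(-1123) = (11*I*sqrt(13))/(-2719) + 45/(-1123) = (11*I*sqrt(13))*(-1/2719) + 45*(-1/1123) = -11*I*sqrt(13)/2719 - 45/1123 = -45/1123 - 11*I*sqrt(13)/2719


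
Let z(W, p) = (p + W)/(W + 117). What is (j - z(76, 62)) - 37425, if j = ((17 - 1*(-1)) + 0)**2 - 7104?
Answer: -8531703/193 ≈ -44206.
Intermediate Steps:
z(W, p) = (W + p)/(117 + W)
j = -6780 (j = ((17 + 1) + 0)**2 - 7104 = (18 + 0)**2 - 7104 = 18**2 - 7104 = 324 - 7104 = -6780)
(j - z(76, 62)) - 37425 = (-6780 - (76 + 62)/(117 + 76)) - 37425 = (-6780 - 138/193) - 37425 = -1308678/193 - 37425 = -8531703/193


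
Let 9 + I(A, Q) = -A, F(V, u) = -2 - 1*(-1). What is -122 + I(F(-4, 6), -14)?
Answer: -130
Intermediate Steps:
F(V, u) = -1 (F(V, u) = -2 + 1 = -1)
I(A, Q) = -9 - A
-122 + I(F(-4, 6), -14) = -122 + (-9 - 1*(-1)) = -122 + (-9 + 1) = -122 - 8 = -130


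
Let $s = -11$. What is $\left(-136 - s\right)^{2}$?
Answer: $15625$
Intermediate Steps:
$\left(-136 - s\right)^{2} = \left(-136 - -11\right)^{2} = \left(-136 + 11\right)^{2} = \left(-125\right)^{2} = 15625$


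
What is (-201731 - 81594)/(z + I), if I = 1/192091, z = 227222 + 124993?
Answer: -54424182575/67657331566 ≈ -0.80441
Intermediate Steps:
z = 352215
I = 1/192091 ≈ 5.2059e-6
(-201731 - 81594)/(z + I) = (-201731 - 81594)/(352215 + 1/192091) = -283325/67657331566/192091 = -283325*192091/67657331566 = -54424182575/67657331566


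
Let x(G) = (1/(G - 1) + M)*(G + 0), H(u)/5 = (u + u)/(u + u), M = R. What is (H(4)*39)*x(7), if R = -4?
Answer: -10465/2 ≈ -5232.5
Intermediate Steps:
M = -4
H(u) = 5 (H(u) = 5*((u + u)/(u + u)) = 5*((2*u)/((2*u))) = 5*((2*u)*(1/(2*u))) = 5*1 = 5)
x(G) = G*(-4 + 1/(-1 + G)) (x(G) = (1/(G - 1) - 4)*(G + 0) = (1/(-1 + G) - 4)*G = (-4 + 1/(-1 + G))*G = G*(-4 + 1/(-1 + G)))
(H(4)*39)*x(7) = (5*39)*(7*(5 - 4*7)/(-1 + 7)) = 195*(7*(5 - 28)/6) = 195*(7*(⅙)*(-23)) = 195*(-161/6) = -10465/2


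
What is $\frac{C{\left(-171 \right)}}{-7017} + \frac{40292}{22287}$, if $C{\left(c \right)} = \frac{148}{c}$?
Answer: $\frac{848244760}{469163637} \approx 1.808$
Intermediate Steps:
$\frac{C{\left(-171 \right)}}{-7017} + \frac{40292}{22287} = \frac{148 \frac{1}{-171}}{-7017} + \frac{40292}{22287} = 148 \left(- \frac{1}{171}\right) \left(- \frac{1}{7017}\right) + 40292 \cdot \frac{1}{22287} = \left(- \frac{148}{171}\right) \left(- \frac{1}{7017}\right) + \frac{40292}{22287} = \frac{148}{1199907} + \frac{40292}{22287} = \frac{848244760}{469163637}$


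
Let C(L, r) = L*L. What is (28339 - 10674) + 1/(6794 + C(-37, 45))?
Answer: 144199396/8163 ≈ 17665.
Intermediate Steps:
C(L, r) = L**2
(28339 - 10674) + 1/(6794 + C(-37, 45)) = (28339 - 10674) + 1/(6794 + (-37)**2) = 17665 + 1/(6794 + 1369) = 17665 + 1/8163 = 144199396/8163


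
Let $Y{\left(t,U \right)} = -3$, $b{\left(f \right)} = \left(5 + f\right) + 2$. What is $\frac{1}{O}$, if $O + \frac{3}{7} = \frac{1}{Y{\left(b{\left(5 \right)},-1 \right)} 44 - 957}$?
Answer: $- \frac{7623}{3274} \approx -2.3283$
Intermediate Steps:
$b{\left(f \right)} = 7 + f$
$O = - \frac{3274}{7623}$ ($O = - \frac{3}{7} + \frac{1}{\left(-3\right) 44 - 957} = - \frac{3}{7} + \frac{1}{-132 - 957} = - \frac{3}{7} + \frac{1}{-1089} = - \frac{3}{7} - \frac{1}{1089} = - \frac{3274}{7623} \approx -0.42949$)
$\frac{1}{O} = \frac{1}{- \frac{3274}{7623}} = - \frac{7623}{3274}$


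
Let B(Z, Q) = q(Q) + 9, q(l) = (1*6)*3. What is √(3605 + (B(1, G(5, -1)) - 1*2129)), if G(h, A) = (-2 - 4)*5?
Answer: 3*√167 ≈ 38.769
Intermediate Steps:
G(h, A) = -30 (G(h, A) = -6*5 = -30)
q(l) = 18 (q(l) = 6*3 = 18)
B(Z, Q) = 27 (B(Z, Q) = 18 + 9 = 27)
√(3605 + (B(1, G(5, -1)) - 1*2129)) = √(3605 + (27 - 1*2129)) = √(3605 + (27 - 2129)) = √(3605 - 2102) = √1503 = 3*√167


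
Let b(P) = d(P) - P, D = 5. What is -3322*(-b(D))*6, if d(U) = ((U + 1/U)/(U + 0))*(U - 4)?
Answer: -1973268/25 ≈ -78931.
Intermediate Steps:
d(U) = (-4 + U)*(U + 1/U)/U (d(U) = ((U + 1/U)/U)*(-4 + U) = (-4 + U)*(U + 1/U)/U)
b(P) = -4 + 1/P - 4/P**2 (b(P) = (-4 + P + 1/P - 4/P**2) - P = -4 + 1/P - 4/P**2)
-3322*(-b(D))*6 = -3322*(-(-4 + 1/5 - 4/5**2))*6 = -3322*(-(-4 + 1/5 - 4*1/25))*6 = -3322*(-(-4 + 1/5 - 4/25))*6 = -3322*(-1*(-99/25))*6 = -328878*6/25 = -3322*594/25 = -1973268/25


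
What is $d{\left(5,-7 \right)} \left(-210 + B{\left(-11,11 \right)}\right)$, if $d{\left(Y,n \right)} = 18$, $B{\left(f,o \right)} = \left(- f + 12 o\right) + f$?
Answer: $-1404$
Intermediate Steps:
$B{\left(f,o \right)} = 12 o$
$d{\left(5,-7 \right)} \left(-210 + B{\left(-11,11 \right)}\right) = 18 \left(-210 + 12 \cdot 11\right) = 18 \left(-210 + 132\right) = 18 \left(-78\right) = -1404$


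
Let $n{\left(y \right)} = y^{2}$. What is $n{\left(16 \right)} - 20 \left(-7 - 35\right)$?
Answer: $1096$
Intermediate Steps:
$n{\left(16 \right)} - 20 \left(-7 - 35\right) = 16^{2} - 20 \left(-7 - 35\right) = 256 - 20 \left(-42\right) = 256 - -840 = 256 + 840 = 1096$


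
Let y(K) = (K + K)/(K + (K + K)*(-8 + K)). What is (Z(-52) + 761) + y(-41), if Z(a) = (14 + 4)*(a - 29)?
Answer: -67611/97 ≈ -697.02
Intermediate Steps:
y(K) = 2*K/(K + 2*K*(-8 + K)) (y(K) = (2*K)/(K + (2*K)*(-8 + K)) = (2*K)/(K + 2*K*(-8 + K)) = 2*K/(K + 2*K*(-8 + K)))
Z(a) = -522 + 18*a (Z(a) = 18*(-29 + a) = -522 + 18*a)
(Z(-52) + 761) + y(-41) = ((-522 + 18*(-52)) + 761) + 2/(-15 + 2*(-41)) = ((-522 - 936) + 761) + 2/(-15 - 82) = (-1458 + 761) + 2/(-97) = -697 + 2*(-1/97) = -697 - 2/97 = -67611/97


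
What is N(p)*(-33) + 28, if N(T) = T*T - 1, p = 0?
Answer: 61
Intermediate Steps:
N(T) = -1 + T² (N(T) = T² - 1 = -1 + T²)
N(p)*(-33) + 28 = (-1 + 0²)*(-33) + 28 = (-1 + 0)*(-33) + 28 = -1*(-33) + 28 = 33 + 28 = 61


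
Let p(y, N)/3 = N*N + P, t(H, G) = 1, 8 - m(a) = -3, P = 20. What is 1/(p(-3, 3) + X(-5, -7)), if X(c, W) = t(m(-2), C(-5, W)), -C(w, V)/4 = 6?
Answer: 1/88 ≈ 0.011364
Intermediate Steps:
C(w, V) = -24 (C(w, V) = -4*6 = -24)
m(a) = 11 (m(a) = 8 - 1*(-3) = 8 + 3 = 11)
X(c, W) = 1
p(y, N) = 60 + 3*N**2 (p(y, N) = 3*(N*N + 20) = 3*(N**2 + 20) = 3*(20 + N**2) = 60 + 3*N**2)
1/(p(-3, 3) + X(-5, -7)) = 1/((60 + 3*3**2) + 1) = 1/((60 + 3*9) + 1) = 1/((60 + 27) + 1) = 1/(87 + 1) = 1/88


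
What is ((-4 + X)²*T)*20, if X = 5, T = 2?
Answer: 40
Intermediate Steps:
((-4 + X)²*T)*20 = ((-4 + 5)²*2)*20 = (1²*2)*20 = (1*2)*20 = 2*20 = 40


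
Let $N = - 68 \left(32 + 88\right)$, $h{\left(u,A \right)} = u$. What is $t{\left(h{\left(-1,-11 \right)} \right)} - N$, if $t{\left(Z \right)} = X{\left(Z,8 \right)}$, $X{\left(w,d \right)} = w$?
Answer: $8159$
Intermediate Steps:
$N = -8160$ ($N = \left(-68\right) 120 = -8160$)
$t{\left(Z \right)} = Z$
$t{\left(h{\left(-1,-11 \right)} \right)} - N = -1 - -8160 = -1 + 8160 = 8159$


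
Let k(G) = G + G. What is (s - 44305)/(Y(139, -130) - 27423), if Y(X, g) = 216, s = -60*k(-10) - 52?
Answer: 43157/27207 ≈ 1.5862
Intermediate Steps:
k(G) = 2*G
s = 1148 (s = -120*(-10) - 52 = -60*(-20) - 52 = 1200 - 52 = 1148)
(s - 44305)/(Y(139, -130) - 27423) = (1148 - 44305)/(216 - 27423) = -43157/(-27207) = -43157*(-1/27207) = 43157/27207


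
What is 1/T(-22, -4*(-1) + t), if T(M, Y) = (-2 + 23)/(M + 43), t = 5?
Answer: 1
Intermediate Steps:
T(M, Y) = 21/(43 + M)
1/T(-22, -4*(-1) + t) = 1/(21/(43 - 22)) = 1/(21/21) = 1/(21*(1/21)) = 1/1 = 1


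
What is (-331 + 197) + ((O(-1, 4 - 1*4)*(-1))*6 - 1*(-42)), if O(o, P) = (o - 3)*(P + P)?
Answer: -92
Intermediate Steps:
O(o, P) = 2*P*(-3 + o) (O(o, P) = (-3 + o)*(2*P) = 2*P*(-3 + o))
(-331 + 197) + ((O(-1, 4 - 1*4)*(-1))*6 - 1*(-42)) = (-331 + 197) + (((2*(4 - 1*4)*(-3 - 1))*(-1))*6 - 1*(-42)) = -134 + (((2*(4 - 4)*(-4))*(-1))*6 + 42) = -134 + (((2*0*(-4))*(-1))*6 + 42) = -134 + ((0*(-1))*6 + 42) = -134 + (0*6 + 42) = -134 + (0 + 42) = -134 + 42 = -92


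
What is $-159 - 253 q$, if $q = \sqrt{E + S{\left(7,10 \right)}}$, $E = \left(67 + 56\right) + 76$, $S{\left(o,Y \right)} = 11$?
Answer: $-159 - 253 \sqrt{210} \approx -3825.3$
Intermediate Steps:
$E = 199$ ($E = 123 + 76 = 199$)
$q = \sqrt{210}$ ($q = \sqrt{199 + 11} = \sqrt{210} \approx 14.491$)
$-159 - 253 q = -159 - 253 \sqrt{210}$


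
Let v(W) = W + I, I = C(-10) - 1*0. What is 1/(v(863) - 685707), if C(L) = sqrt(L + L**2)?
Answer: -342422/234505652123 - 3*sqrt(10)/469011304246 ≈ -1.4602e-6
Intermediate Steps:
I = 3*sqrt(10) (I = sqrt(-10*(1 - 10)) - 1*0 = sqrt(-10*(-9)) + 0 = sqrt(90) + 0 = 3*sqrt(10) + 0 = 3*sqrt(10) ≈ 9.4868)
v(W) = W + 3*sqrt(10)
1/(v(863) - 685707) = 1/((863 + 3*sqrt(10)) - 685707) = 1/(-684844 + 3*sqrt(10))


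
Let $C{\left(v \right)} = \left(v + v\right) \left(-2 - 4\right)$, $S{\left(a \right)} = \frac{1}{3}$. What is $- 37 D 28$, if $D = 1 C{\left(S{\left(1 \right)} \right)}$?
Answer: $4144$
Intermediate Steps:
$S{\left(a \right)} = \frac{1}{3}$
$C{\left(v \right)} = - 12 v$ ($C{\left(v \right)} = 2 v \left(-6\right) = - 12 v$)
$D = -4$ ($D = 1 \left(\left(-12\right) \frac{1}{3}\right) = 1 \left(-4\right) = -4$)
$- 37 D 28 = \left(-37\right) \left(-4\right) 28 = 148 \cdot 28 = 4144$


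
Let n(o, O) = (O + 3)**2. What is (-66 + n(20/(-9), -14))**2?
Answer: 3025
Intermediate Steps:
n(o, O) = (3 + O)**2
(-66 + n(20/(-9), -14))**2 = (-66 + (3 - 14)**2)**2 = (-66 + (-11)**2)**2 = (-66 + 121)**2 = 55**2 = 3025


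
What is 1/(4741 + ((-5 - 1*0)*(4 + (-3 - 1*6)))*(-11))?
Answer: 1/4466 ≈ 0.00022391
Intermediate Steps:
1/(4741 + ((-5 - 1*0)*(4 + (-3 - 1*6)))*(-11)) = 1/(4741 + ((-5 + 0)*(4 + (-3 - 6)))*(-11)) = 1/(4741 - 5*(4 - 9)*(-11)) = 1/(4741 - 5*(-5)*(-11)) = 1/(4741 + 25*(-11)) = 1/(4741 - 275) = 1/4466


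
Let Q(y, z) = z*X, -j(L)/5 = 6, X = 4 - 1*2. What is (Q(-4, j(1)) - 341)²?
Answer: 160801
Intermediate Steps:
X = 2 (X = 4 - 2 = 2)
j(L) = -30 (j(L) = -5*6 = -30)
Q(y, z) = 2*z (Q(y, z) = z*2 = 2*z)
(Q(-4, j(1)) - 341)² = (2*(-30) - 341)² = (-60 - 341)² = (-401)² = 160801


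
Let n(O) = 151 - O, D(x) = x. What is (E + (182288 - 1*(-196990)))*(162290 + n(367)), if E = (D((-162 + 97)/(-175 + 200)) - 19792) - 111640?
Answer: 200844856058/5 ≈ 4.0169e+10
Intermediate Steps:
E = -657173/5 (E = ((-162 + 97)/(-175 + 200) - 19792) - 111640 = (-65/25 - 19792) - 111640 = (-65*1/25 - 19792) - 111640 = (-13/5 - 19792) - 111640 = -98973/5 - 111640 = -657173/5 ≈ -1.3143e+5)
(E + (182288 - 1*(-196990)))*(162290 + n(367)) = (-657173/5 + (182288 - 1*(-196990)))*(162290 + (151 - 1*367)) = (-657173/5 + (182288 + 196990))*(162290 + (151 - 367)) = (-657173/5 + 379278)*(162290 - 216) = (1239217/5)*162074 = 200844856058/5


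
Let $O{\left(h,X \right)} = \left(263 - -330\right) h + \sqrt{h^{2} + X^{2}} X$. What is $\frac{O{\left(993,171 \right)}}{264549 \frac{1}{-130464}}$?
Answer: $- \frac{25607865312}{88183} - \frac{22309344 \sqrt{112810}}{88183} \approx -3.7537 \cdot 10^{5}$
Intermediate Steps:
$O{\left(h,X \right)} = 593 h + X \sqrt{X^{2} + h^{2}}$ ($O{\left(h,X \right)} = \left(263 + 330\right) h + \sqrt{X^{2} + h^{2}} X = 593 h + X \sqrt{X^{2} + h^{2}}$)
$\frac{O{\left(993,171 \right)}}{264549 \frac{1}{-130464}} = \frac{593 \cdot 993 + 171 \sqrt{171^{2} + 993^{2}}}{264549 \frac{1}{-130464}} = \frac{588849 + 171 \sqrt{29241 + 986049}}{264549 \left(- \frac{1}{130464}\right)} = \frac{588849 + 171 \sqrt{1015290}}{- \frac{88183}{43488}} = \left(588849 + 171 \cdot 3 \sqrt{112810}\right) \left(- \frac{43488}{88183}\right) = \left(588849 + 513 \sqrt{112810}\right) \left(- \frac{43488}{88183}\right) = - \frac{25607865312}{88183} - \frac{22309344 \sqrt{112810}}{88183}$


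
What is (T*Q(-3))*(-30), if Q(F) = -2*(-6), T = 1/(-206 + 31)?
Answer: 72/35 ≈ 2.0571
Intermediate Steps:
T = -1/175 (T = 1/(-175) = -1/175 ≈ -0.0057143)
Q(F) = 12
(T*Q(-3))*(-30) = -1/175*12*(-30) = -12/175*(-30) = 72/35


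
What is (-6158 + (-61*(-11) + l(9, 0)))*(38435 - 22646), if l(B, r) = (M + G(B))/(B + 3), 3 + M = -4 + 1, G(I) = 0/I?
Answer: -173284275/2 ≈ -8.6642e+7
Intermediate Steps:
G(I) = 0
M = -6 (M = -3 + (-4 + 1) = -3 - 3 = -6)
l(B, r) = -6/(3 + B) (l(B, r) = (-6 + 0)/(B + 3) = -6/(3 + B))
(-6158 + (-61*(-11) + l(9, 0)))*(38435 - 22646) = (-6158 + (-61*(-11) - 6/(3 + 9)))*(38435 - 22646) = (-6158 + (671 - 6/12))*15789 = (-6158 + (671 - 6*1/12))*15789 = (-6158 + (671 - 1/2))*15789 = (-6158 + 1341/2)*15789 = -10975/2*15789 = -173284275/2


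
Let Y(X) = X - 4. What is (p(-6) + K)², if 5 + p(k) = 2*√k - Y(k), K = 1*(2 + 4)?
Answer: 97 + 44*I*√6 ≈ 97.0 + 107.78*I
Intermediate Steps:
K = 6 (K = 1*6 = 6)
Y(X) = -4 + X
p(k) = -1 - k + 2*√k (p(k) = -5 + (2*√k - (-4 + k)) = -5 + (2*√k + (4 - k)) = -5 + (4 - k + 2*√k) = -1 - k + 2*√k)
(p(-6) + K)² = ((-1 - 1*(-6) + 2*√(-6)) + 6)² = ((-1 + 6 + 2*(I*√6)) + 6)² = ((-1 + 6 + 2*I*√6) + 6)² = ((5 + 2*I*√6) + 6)² = (11 + 2*I*√6)²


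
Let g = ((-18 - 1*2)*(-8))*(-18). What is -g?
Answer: 2880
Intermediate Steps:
g = -2880 (g = ((-18 - 2)*(-8))*(-18) = -20*(-8)*(-18) = 160*(-18) = -2880)
-g = -1*(-2880) = 2880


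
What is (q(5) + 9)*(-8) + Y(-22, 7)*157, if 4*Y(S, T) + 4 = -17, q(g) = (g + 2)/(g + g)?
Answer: -18037/20 ≈ -901.85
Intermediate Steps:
q(g) = (2 + g)/(2*g) (q(g) = (2 + g)/((2*g)) = (2 + g)*(1/(2*g)) = (2 + g)/(2*g))
Y(S, T) = -21/4 (Y(S, T) = -1 + (1/4)*(-17) = -1 - 17/4 = -21/4)
(q(5) + 9)*(-8) + Y(-22, 7)*157 = ((1/2)*(2 + 5)/5 + 9)*(-8) - 21/4*157 = ((1/2)*(1/5)*7 + 9)*(-8) - 3297/4 = (7/10 + 9)*(-8) - 3297/4 = (97/10)*(-8) - 3297/4 = -388/5 - 3297/4 = -18037/20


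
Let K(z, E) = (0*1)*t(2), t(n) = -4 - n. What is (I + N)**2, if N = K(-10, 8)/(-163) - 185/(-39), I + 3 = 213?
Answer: 70140625/1521 ≈ 46115.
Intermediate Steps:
I = 210 (I = -3 + 213 = 210)
K(z, E) = 0 (K(z, E) = (0*1)*(-4 - 1*2) = 0*(-4 - 2) = 0*(-6) = 0)
N = 185/39 (N = 0/(-163) - 185/(-39) = 0*(-1/163) - 185*(-1/39) = 0 + 185/39 = 185/39 ≈ 4.7436)
(I + N)**2 = (210 + 185/39)**2 = (8375/39)**2 = 70140625/1521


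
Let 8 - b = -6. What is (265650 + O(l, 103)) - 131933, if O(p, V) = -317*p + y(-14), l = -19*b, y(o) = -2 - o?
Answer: 218051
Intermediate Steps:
b = 14 (b = 8 - 1*(-6) = 8 + 6 = 14)
l = -266 (l = -19*14 = -266)
O(p, V) = 12 - 317*p (O(p, V) = -317*p + (-2 - 1*(-14)) = -317*p + (-2 + 14) = -317*p + 12 = 12 - 317*p)
(265650 + O(l, 103)) - 131933 = (265650 + (12 - 317*(-266))) - 131933 = (265650 + (12 + 84322)) - 131933 = (265650 + 84334) - 131933 = 349984 - 131933 = 218051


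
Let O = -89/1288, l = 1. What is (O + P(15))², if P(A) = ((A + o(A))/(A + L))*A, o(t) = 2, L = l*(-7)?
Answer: 419553289/414736 ≈ 1011.6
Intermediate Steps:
L = -7 (L = 1*(-7) = -7)
P(A) = A*(2 + A)/(-7 + A) (P(A) = ((A + 2)/(A - 7))*A = ((2 + A)/(-7 + A))*A = A*(2 + A)/(-7 + A))
O = -89/1288 (O = -89*1/1288 = -89/1288 ≈ -0.069099)
(O + P(15))² = (-89/1288 + 15*(2 + 15)/(-7 + 15))² = (-89/1288 + 15*17/8)² = (-89/1288 + 15*(⅛)*17)² = (-89/1288 + 255/8)² = (20483/644)² = 419553289/414736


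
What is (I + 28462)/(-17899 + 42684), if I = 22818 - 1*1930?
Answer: 9870/4957 ≈ 1.9911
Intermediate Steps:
I = 20888 (I = 22818 - 1930 = 20888)
(I + 28462)/(-17899 + 42684) = (20888 + 28462)/(-17899 + 42684) = 49350/24785 = 49350*(1/24785) = 9870/4957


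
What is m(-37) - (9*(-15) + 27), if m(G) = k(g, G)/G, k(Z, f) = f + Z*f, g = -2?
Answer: 107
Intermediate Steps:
m(G) = -1 (m(G) = (G*(1 - 2))/G = (G*(-1))/G = (-G)/G = -1)
m(-37) - (9*(-15) + 27) = -1 - (9*(-15) + 27) = -1 - (-135 + 27) = -1 - 1*(-108) = -1 + 108 = 107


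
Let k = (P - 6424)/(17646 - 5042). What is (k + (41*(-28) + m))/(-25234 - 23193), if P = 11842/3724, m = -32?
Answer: 27704960207/1136516216696 ≈ 0.024377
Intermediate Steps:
P = 5921/1862 (P = 11842*(1/3724) = 5921/1862 ≈ 3.1799)
k = -11955567/23468648 (k = (5921/1862 - 6424)/(17646 - 5042) = -11955567/1862/12604 = -11955567/1862*1/12604 = -11955567/23468648 ≈ -0.50943)
(k + (41*(-28) + m))/(-25234 - 23193) = (-11955567/23468648 + (41*(-28) - 32))/(-25234 - 23193) = (-11955567/23468648 + (-1148 - 32))/(-48427) = (-11955567/23468648 - 1180)*(-1/48427) = -27704960207/23468648*(-1/48427) = 27704960207/1136516216696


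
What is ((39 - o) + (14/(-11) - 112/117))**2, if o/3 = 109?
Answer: 139521672676/1656369 ≈ 84234.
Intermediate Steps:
o = 327 (o = 3*109 = 327)
((39 - o) + (14/(-11) - 112/117))**2 = ((39 - 1*327) + (14/(-11) - 112/117))**2 = ((39 - 327) + (14*(-1/11) - 112*1/117))**2 = (-288 + (-14/11 - 112/117))**2 = (-288 - 2870/1287)**2 = (-373526/1287)**2 = 139521672676/1656369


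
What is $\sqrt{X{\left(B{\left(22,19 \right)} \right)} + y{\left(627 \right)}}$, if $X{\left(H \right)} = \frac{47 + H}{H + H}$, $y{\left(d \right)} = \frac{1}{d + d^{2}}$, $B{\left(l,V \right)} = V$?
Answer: $\frac{7 \sqrt{1373913123}}{196878} \approx 1.3179$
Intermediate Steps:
$X{\left(H \right)} = \frac{47 + H}{2 H}$
$\sqrt{X{\left(B{\left(22,19 \right)} \right)} + y{\left(627 \right)}} = \sqrt{\frac{47 + 19}{2 \cdot 19} + \frac{1}{627 \left(1 + 627\right)}} = \sqrt{\frac{1}{2} \cdot \frac{1}{19} \cdot 66 + \frac{1}{627 \cdot 628}} = \sqrt{\frac{33}{19} + \frac{1}{627} \cdot \frac{1}{628}} = \sqrt{\frac{33}{19} + \frac{1}{393756}} = \sqrt{\frac{683893}{393756}} = \frac{7 \sqrt{1373913123}}{196878}$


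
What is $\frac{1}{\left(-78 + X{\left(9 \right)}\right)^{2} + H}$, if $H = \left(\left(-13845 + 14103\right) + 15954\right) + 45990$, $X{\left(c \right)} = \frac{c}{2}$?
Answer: $\frac{4}{270417} \approx 1.4792 \cdot 10^{-5}$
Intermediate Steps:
$X{\left(c \right)} = \frac{c}{2}$ ($X{\left(c \right)} = c \frac{1}{2} = \frac{c}{2}$)
$H = 62202$ ($H = \left(258 + 15954\right) + 45990 = 16212 + 45990 = 62202$)
$\frac{1}{\left(-78 + X{\left(9 \right)}\right)^{2} + H} = \frac{1}{\left(-78 + \frac{1}{2} \cdot 9\right)^{2} + 62202} = \frac{1}{\left(-78 + \frac{9}{2}\right)^{2} + 62202} = \frac{1}{\left(- \frac{147}{2}\right)^{2} + 62202} = \frac{1}{\frac{21609}{4} + 62202} = \frac{1}{\frac{270417}{4}} = \frac{4}{270417}$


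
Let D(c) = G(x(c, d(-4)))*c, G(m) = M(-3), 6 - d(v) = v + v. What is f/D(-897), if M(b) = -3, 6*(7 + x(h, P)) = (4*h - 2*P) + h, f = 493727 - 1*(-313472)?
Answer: 807199/2691 ≈ 299.96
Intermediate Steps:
d(v) = 6 - 2*v (d(v) = 6 - (v + v) = 6 - 2*v)
f = 807199 (f = 493727 + 313472 = 807199)
x(h, P) = -7 - P/3 + 5*h/6 (x(h, P) = -7 + ((4*h - 2*P) + h)/6 = -7 + ((-2*P + 4*h) + h)/6 = -7 + (-2*P + 5*h)/6 = -7 + (-P/3 + 5*h/6) = -7 - P/3 + 5*h/6)
G(m) = -3
D(c) = -3*c
f/D(-897) = 807199/((-3*(-897))) = 807199/2691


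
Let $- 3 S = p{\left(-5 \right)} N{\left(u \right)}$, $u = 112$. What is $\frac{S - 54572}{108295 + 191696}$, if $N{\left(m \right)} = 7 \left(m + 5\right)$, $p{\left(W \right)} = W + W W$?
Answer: $- \frac{60032}{299991} \approx -0.20011$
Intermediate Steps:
$p{\left(W \right)} = W + W^{2}$
$N{\left(m \right)} = 35 + 7 m$ ($N{\left(m \right)} = 7 \left(5 + m\right) = 35 + 7 m$)
$S = -5460$ ($S = - \frac{- 5 \left(1 - 5\right) \left(35 + 7 \cdot 112\right)}{3} = - \frac{\left(-5\right) \left(-4\right) \left(35 + 784\right)}{3} = - \frac{20 \cdot 819}{3} = \left(- \frac{1}{3}\right) 16380 = -5460$)
$\frac{S - 54572}{108295 + 191696} = \frac{-5460 - 54572}{108295 + 191696} = - \frac{60032}{299991}$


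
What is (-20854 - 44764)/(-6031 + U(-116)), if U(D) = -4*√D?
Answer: 395742158/36374817 - 524944*I*√29/36374817 ≈ 10.88 - 0.077716*I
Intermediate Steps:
(-20854 - 44764)/(-6031 + U(-116)) = (-20854 - 44764)/(-6031 - 8*I*√29) = -65618/(-6031 - 8*I*√29)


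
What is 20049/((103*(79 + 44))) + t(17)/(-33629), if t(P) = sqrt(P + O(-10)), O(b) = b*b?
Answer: 163/103 - 3*sqrt(13)/33629 ≈ 1.5822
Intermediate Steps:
O(b) = b**2
t(P) = sqrt(100 + P) (t(P) = sqrt(P + (-10)**2) = sqrt(P + 100) = sqrt(100 + P))
20049/((103*(79 + 44))) + t(17)/(-33629) = 20049/((103*(79 + 44))) + sqrt(100 + 17)/(-33629) = 20049/((103*123)) + sqrt(117)*(-1/33629) = 20049/12669 + (3*sqrt(13))*(-1/33629) = 20049*(1/12669) - 3*sqrt(13)/33629 = 163/103 - 3*sqrt(13)/33629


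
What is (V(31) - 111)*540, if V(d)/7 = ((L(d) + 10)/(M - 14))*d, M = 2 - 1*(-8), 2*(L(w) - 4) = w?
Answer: -1848285/2 ≈ -9.2414e+5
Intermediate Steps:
L(w) = 4 + w/2
M = 10 (M = 2 + 8 = 10)
V(d) = 7*d*(-7/2 - d/8) (V(d) = 7*((((4 + d/2) + 10)/(10 - 14))*d) = 7*(((14 + d/2)/(-4))*d) = 7*(((14 + d/2)*(-1/4))*d) = 7*((-7/2 - d/8)*d) = 7*(d*(-7/2 - d/8)) = 7*d*(-7/2 - d/8))
(V(31) - 111)*540 = (-7/8*31*(28 + 31) - 111)*540 = (-7/8*31*59 - 111)*540 = (-12803/8 - 111)*540 = -13691/8*540 = -1848285/2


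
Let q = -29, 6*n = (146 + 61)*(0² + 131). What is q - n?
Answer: -9097/2 ≈ -4548.5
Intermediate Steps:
n = 9039/2 (n = ((146 + 61)*(0² + 131))/6 = (207*(0 + 131))/6 = (207*131)/6 = (⅙)*27117 = 9039/2 ≈ 4519.5)
q - n = -29 - 1*9039/2 = -29 - 9039/2 = -9097/2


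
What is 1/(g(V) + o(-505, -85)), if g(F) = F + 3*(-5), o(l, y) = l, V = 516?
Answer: -¼ ≈ -0.25000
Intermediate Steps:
g(F) = -15 + F (g(F) = F - 15 = -15 + F)
1/(g(V) + o(-505, -85)) = 1/((-15 + 516) - 505) = 1/(501 - 505) = 1/(-4) = -¼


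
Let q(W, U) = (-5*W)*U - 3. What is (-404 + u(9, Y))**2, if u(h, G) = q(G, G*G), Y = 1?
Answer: 169744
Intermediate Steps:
q(W, U) = -3 - 5*U*W (q(W, U) = -5*U*W - 3 = -3 - 5*U*W)
u(h, G) = -3 - 5*G**3 (u(h, G) = -3 - 5*G*G*G = -3 - 5*G**2*G = -3 - 5*G**3)
(-404 + u(9, Y))**2 = (-404 + (-3 - 5*1**3))**2 = (-404 + (-3 - 5*1))**2 = (-404 + (-3 - 5))**2 = (-404 - 8)**2 = (-412)**2 = 169744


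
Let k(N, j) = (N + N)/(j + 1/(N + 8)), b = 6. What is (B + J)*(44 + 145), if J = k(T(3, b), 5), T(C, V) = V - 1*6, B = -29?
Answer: -5481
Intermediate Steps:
T(C, V) = -6 + V (T(C, V) = V - 6 = -6 + V)
k(N, j) = 2*N/(j + 1/(8 + N)) (k(N, j) = (2*N)/(j + 1/(8 + N)) = 2*N/(j + 1/(8 + N)))
J = 0 (J = 2*(-6 + 6)*(8 + (-6 + 6))/(1 + 8*5 + (-6 + 6)*5) = 2*0*(8 + 0)/(1 + 40 + 0*5) = 2*0*8/(1 + 40 + 0) = 2*0*8/41 = 2*0*(1/41)*8 = 0)
(B + J)*(44 + 145) = (-29 + 0)*(44 + 145) = -29*189 = -5481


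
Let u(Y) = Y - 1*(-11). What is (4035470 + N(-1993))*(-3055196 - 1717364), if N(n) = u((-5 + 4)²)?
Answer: -19259579973920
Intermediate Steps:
u(Y) = 11 + Y (u(Y) = Y + 11 = 11 + Y)
N(n) = 12 (N(n) = 11 + (-5 + 4)² = 11 + (-1)² = 11 + 1 = 12)
(4035470 + N(-1993))*(-3055196 - 1717364) = (4035470 + 12)*(-3055196 - 1717364) = 4035482*(-4772560) = -19259579973920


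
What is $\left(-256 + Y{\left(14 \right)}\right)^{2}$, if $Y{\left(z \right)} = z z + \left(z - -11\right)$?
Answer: $1225$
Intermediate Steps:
$Y{\left(z \right)} = 11 + z + z^{2}$ ($Y{\left(z \right)} = z^{2} + \left(z + 11\right) = z^{2} + \left(11 + z\right) = 11 + z + z^{2}$)
$\left(-256 + Y{\left(14 \right)}\right)^{2} = \left(-256 + \left(11 + 14 + 14^{2}\right)\right)^{2} = \left(-256 + \left(11 + 14 + 196\right)\right)^{2} = \left(-256 + 221\right)^{2} = \left(-35\right)^{2} = 1225$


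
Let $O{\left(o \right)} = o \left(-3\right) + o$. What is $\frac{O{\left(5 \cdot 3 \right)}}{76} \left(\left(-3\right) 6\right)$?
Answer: $\frac{135}{19} \approx 7.1053$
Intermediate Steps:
$O{\left(o \right)} = - 2 o$ ($O{\left(o \right)} = - 3 o + o = - 2 o$)
$\frac{O{\left(5 \cdot 3 \right)}}{76} \left(\left(-3\right) 6\right) = \frac{\left(-2\right) 5 \cdot 3}{76} \left(\left(-3\right) 6\right) = \left(-2\right) 15 \cdot \frac{1}{76} \left(-18\right) = \left(-30\right) \frac{1}{76} \left(-18\right) = \left(- \frac{15}{38}\right) \left(-18\right) = \frac{135}{19}$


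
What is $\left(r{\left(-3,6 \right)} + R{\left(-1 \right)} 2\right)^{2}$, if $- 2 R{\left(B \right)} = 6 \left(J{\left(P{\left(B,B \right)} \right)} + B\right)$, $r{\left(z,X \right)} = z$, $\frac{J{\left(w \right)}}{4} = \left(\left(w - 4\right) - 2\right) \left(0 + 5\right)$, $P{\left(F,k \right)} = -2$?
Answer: $927369$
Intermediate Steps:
$J{\left(w \right)} = -120 + 20 w$ ($J{\left(w \right)} = 4 \left(\left(w - 4\right) - 2\right) \left(0 + 5\right) = 4 \left(\left(-4 + w\right) - 2\right) 5 = 4 \left(-6 + w\right) 5 = 4 \left(-30 + 5 w\right) = -120 + 20 w$)
$R{\left(B \right)} = 480 - 3 B$ ($R{\left(B \right)} = - \frac{6 \left(\left(-120 + 20 \left(-2\right)\right) + B\right)}{2} = - \frac{6 \left(\left(-120 - 40\right) + B\right)}{2} = - \frac{6 \left(-160 + B\right)}{2} = - \frac{-960 + 6 B}{2} = 480 - 3 B$)
$\left(r{\left(-3,6 \right)} + R{\left(-1 \right)} 2\right)^{2} = \left(-3 + \left(480 - -3\right) 2\right)^{2} = \left(-3 + \left(480 + 3\right) 2\right)^{2} = \left(-3 + 483 \cdot 2\right)^{2} = \left(-3 + 966\right)^{2} = 963^{2} = 927369$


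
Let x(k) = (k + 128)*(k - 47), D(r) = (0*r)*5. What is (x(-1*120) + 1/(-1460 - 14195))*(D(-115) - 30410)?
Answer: 127205522642/3131 ≈ 4.0628e+7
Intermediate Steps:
D(r) = 0 (D(r) = 0*5 = 0)
x(k) = (-47 + k)*(128 + k) (x(k) = (128 + k)*(-47 + k) = (-47 + k)*(128 + k))
(x(-1*120) + 1/(-1460 - 14195))*(D(-115) - 30410) = ((-6016 + (-1*120)² + 81*(-1*120)) + 1/(-1460 - 14195))*(0 - 30410) = ((-6016 + (-120)² + 81*(-120)) + 1/(-15655))*(-30410) = ((-6016 + 14400 - 9720) - 1/15655)*(-30410) = (-1336 - 1/15655)*(-30410) = -20915081/15655*(-30410) = 127205522642/3131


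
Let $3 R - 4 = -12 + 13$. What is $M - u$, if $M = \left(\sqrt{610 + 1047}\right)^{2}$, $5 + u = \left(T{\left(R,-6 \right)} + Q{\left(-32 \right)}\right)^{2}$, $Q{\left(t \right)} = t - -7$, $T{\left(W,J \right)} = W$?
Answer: $\frac{10058}{9} \approx 1117.6$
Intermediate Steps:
$R = \frac{5}{3}$ ($R = \frac{4}{3} + \frac{-12 + 13}{3} = \frac{4}{3} + \frac{1}{3} \cdot 1 = \frac{4}{3} + \frac{1}{3} = \frac{5}{3} \approx 1.6667$)
$Q{\left(t \right)} = 7 + t$ ($Q{\left(t \right)} = t + 7 = 7 + t$)
$u = \frac{4855}{9}$ ($u = -5 + \left(\frac{5}{3} + \left(7 - 32\right)\right)^{2} = -5 + \left(\frac{5}{3} - 25\right)^{2} = -5 + \left(- \frac{70}{3}\right)^{2} = -5 + \frac{4900}{9} = \frac{4855}{9} \approx 539.44$)
$M = 1657$ ($M = \left(\sqrt{1657}\right)^{2} = 1657$)
$M - u = 1657 - \frac{4855}{9} = \frac{10058}{9}$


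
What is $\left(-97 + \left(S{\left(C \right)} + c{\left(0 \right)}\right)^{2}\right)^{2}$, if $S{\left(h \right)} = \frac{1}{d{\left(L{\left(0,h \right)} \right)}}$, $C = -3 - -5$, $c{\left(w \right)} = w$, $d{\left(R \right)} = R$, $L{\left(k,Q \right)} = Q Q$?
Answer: $\frac{2405601}{256} \approx 9396.9$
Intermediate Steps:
$L{\left(k,Q \right)} = Q^{2}$
$C = 2$ ($C = -3 + 5 = 2$)
$S{\left(h \right)} = \frac{1}{h^{2}}$
$\left(-97 + \left(S{\left(C \right)} + c{\left(0 \right)}\right)^{2}\right)^{2} = \left(-97 + \left(\frac{1}{4} + 0\right)^{2}\right)^{2} = \left(-97 + \left(\frac{1}{4}\right)^{2}\right)^{2} = \left(-97 + \frac{1}{16}\right)^{2} = \left(- \frac{1551}{16}\right)^{2} = \frac{2405601}{256}$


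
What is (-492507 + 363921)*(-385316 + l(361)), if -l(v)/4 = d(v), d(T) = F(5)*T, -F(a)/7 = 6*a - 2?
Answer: 13153319112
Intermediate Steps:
F(a) = 14 - 42*a (F(a) = -7*(6*a - 2) = -7*(-2 + 6*a) = 14 - 42*a)
d(T) = -196*T (d(T) = (14 - 42*5)*T = (14 - 210)*T = -196*T)
l(v) = 784*v (l(v) = -(-784)*v = 784*v)
(-492507 + 363921)*(-385316 + l(361)) = (-492507 + 363921)*(-385316 + 784*361) = -128586*(-385316 + 283024) = -128586*(-102292) = 13153319112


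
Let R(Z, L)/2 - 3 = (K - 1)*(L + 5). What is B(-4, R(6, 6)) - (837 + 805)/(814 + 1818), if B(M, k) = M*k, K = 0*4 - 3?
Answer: 430827/1316 ≈ 327.38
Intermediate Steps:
K = -3 (K = 0 - 3 = -3)
R(Z, L) = -34 - 8*L (R(Z, L) = 6 + 2*((-3 - 1)*(L + 5)) = 6 + 2*(-4*(5 + L)) = 6 + 2*(-20 - 4*L) = 6 + (-40 - 8*L) = -34 - 8*L)
B(-4, R(6, 6)) - (837 + 805)/(814 + 1818) = -4*(-34 - 8*6) - (837 + 805)/(814 + 1818) = -4*(-34 - 48) - 1642/2632 = -4*(-82) - 1642/2632 = 328 - 1*821/1316 = 328 - 821/1316 = 430827/1316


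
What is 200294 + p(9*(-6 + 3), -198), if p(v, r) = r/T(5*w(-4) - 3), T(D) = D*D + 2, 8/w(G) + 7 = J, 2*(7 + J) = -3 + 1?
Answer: 61488476/307 ≈ 2.0029e+5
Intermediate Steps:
J = -8 (J = -7 + (-3 + 1)/2 = -7 + (1/2)*(-2) = -7 - 1 = -8)
w(G) = -8/15 (w(G) = 8/(-7 - 8) = 8/(-15) = 8*(-1/15) = -8/15)
T(D) = 2 + D**2 (T(D) = D**2 + 2 = 2 + D**2)
p(v, r) = 9*r/307 (p(v, r) = r/(2 + (5*(-8/15) - 3)**2) = r/(2 + (-8/3 - 3)**2) = r/(2 + (-17/3)**2) = r/(2 + 289/9) = r/(307/9) = r*(9/307) = 9*r/307)
200294 + p(9*(-6 + 3), -198) = 200294 + (9/307)*(-198) = 200294 - 1782/307 = 61488476/307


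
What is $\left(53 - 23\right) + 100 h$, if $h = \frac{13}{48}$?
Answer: $\frac{685}{12} \approx 57.083$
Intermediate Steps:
$h = \frac{13}{48}$ ($h = 13 \cdot \frac{1}{48} = \frac{13}{48} \approx 0.27083$)
$\left(53 - 23\right) + 100 h = \left(53 - 23\right) + 100 \cdot \frac{13}{48} = 30 + \frac{325}{12} = \frac{685}{12}$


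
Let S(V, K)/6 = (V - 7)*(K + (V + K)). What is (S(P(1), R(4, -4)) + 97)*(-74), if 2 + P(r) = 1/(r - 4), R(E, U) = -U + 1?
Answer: 73778/3 ≈ 24593.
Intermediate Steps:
R(E, U) = 1 - U
P(r) = -2 + 1/(-4 + r) (P(r) = -2 + 1/(r - 4) = -2 + 1/(-4 + r))
S(V, K) = 6*(-7 + V)*(V + 2*K) (S(V, K) = 6*((V - 7)*(K + (V + K))) = 6*((-7 + V)*(K + (K + V))) = 6*((-7 + V)*(V + 2*K)) = 6*(-7 + V)*(V + 2*K))
(S(P(1), R(4, -4)) + 97)*(-74) = ((-84*(1 - 1*(-4)) - 42*(9 - 2*1)/(-4 + 1) + 6*((9 - 2*1)/(-4 + 1))**2 + 12*(1 - 1*(-4))*((9 - 2*1)/(-4 + 1))) + 97)*(-74) = ((-84*(1 + 4) - 42*(9 - 2)/(-3) + 6*((9 - 2)/(-3))**2 + 12*(1 + 4)*((9 - 2)/(-3))) + 97)*(-74) = ((-84*5 - (-14)*7 + 6*(-1/3*7)**2 + 12*5*(-1/3*7)) + 97)*(-74) = ((-420 - 42*(-7/3) + 6*(-7/3)**2 + 12*5*(-7/3)) + 97)*(-74) = ((-420 + 98 + 6*(49/9) - 140) + 97)*(-74) = ((-420 + 98 + 98/3 - 140) + 97)*(-74) = (-1288/3 + 97)*(-74) = -997/3*(-74) = 73778/3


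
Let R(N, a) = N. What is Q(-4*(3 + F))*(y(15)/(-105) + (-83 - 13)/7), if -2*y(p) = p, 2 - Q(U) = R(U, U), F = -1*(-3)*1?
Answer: -2483/7 ≈ -354.71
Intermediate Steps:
F = 3 (F = 3*1 = 3)
Q(U) = 2 - U
y(p) = -p/2
Q(-4*(3 + F))*(y(15)/(-105) + (-83 - 13)/7) = (2 - (-4)*(3 + 3))*(-½*15/(-105) + (-83 - 13)/7) = (2 - (-4)*6)*(-15/2*(-1/105) - 96*⅐) = (2 - 1*(-24))*(1/14 - 96/7) = (2 + 24)*(-191/14) = 26*(-191/14) = -2483/7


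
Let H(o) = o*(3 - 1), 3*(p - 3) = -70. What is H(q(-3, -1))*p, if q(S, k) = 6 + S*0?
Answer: -244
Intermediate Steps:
q(S, k) = 6 (q(S, k) = 6 + 0 = 6)
p = -61/3 (p = 3 + (⅓)*(-70) = 3 - 70/3 = -61/3 ≈ -20.333)
H(o) = 2*o (H(o) = o*2 = 2*o)
H(q(-3, -1))*p = (2*6)*(-61/3) = 12*(-61/3) = -244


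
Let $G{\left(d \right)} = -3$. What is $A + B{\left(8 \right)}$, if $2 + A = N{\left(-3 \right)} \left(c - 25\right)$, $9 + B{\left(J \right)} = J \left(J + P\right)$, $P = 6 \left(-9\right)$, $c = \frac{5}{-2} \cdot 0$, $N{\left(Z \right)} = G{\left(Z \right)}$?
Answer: $-304$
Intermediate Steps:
$N{\left(Z \right)} = -3$
$c = 0$ ($c = 5 \left(- \frac{1}{2}\right) 0 = \left(- \frac{5}{2}\right) 0 = 0$)
$P = -54$
$B{\left(J \right)} = -9 + J \left(-54 + J\right)$ ($B{\left(J \right)} = -9 + J \left(J - 54\right) = -9 + J \left(-54 + J\right)$)
$A = 73$ ($A = -2 - 3 \left(0 - 25\right) = -2 - -75 = -2 + 75 = 73$)
$A + B{\left(8 \right)} = 73 - \left(441 - 64\right) = 73 - 377 = -304$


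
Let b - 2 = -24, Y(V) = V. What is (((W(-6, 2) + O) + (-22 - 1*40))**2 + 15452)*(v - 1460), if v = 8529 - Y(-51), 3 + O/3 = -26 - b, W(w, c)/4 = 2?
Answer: 150068240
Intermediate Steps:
b = -22 (b = 2 - 24 = -22)
W(w, c) = 8 (W(w, c) = 4*2 = 8)
O = -21 (O = -9 + 3*(-26 - 1*(-22)) = -9 + 3*(-26 + 22) = -9 + 3*(-4) = -9 - 12 = -21)
v = 8580 (v = 8529 - 1*(-51) = 8529 + 51 = 8580)
(((W(-6, 2) + O) + (-22 - 1*40))**2 + 15452)*(v - 1460) = (((8 - 21) + (-22 - 1*40))**2 + 15452)*(8580 - 1460) = ((-13 + (-22 - 40))**2 + 15452)*7120 = ((-13 - 62)**2 + 15452)*7120 = ((-75)**2 + 15452)*7120 = (5625 + 15452)*7120 = 21077*7120 = 150068240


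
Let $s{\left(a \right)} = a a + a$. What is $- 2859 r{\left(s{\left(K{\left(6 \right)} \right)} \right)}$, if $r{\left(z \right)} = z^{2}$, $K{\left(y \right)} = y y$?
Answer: $-5072506416$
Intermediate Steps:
$K{\left(y \right)} = y^{2}$
$s{\left(a \right)} = a + a^{2}$ ($s{\left(a \right)} = a^{2} + a = a + a^{2}$)
$- 2859 r{\left(s{\left(K{\left(6 \right)} \right)} \right)} = - 2859 \left(6^{2} \left(1 + 6^{2}\right)\right)^{2} = - 2859 \left(36 \left(1 + 36\right)\right)^{2} = - 2859 \left(36 \cdot 37\right)^{2} = - 2859 \cdot 1332^{2} = \left(-2859\right) 1774224 = -5072506416$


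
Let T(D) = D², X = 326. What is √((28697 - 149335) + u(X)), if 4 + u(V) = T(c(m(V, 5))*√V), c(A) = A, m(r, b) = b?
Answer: 2*I*√28123 ≈ 335.4*I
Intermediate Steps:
u(V) = -4 + 25*V (u(V) = -4 + (5*√V)² = -4 + 25*V)
√((28697 - 149335) + u(X)) = √((28697 - 149335) + (-4 + 25*326)) = √(-120638 + (-4 + 8150)) = √(-120638 + 8146) = √(-112492) = 2*I*√28123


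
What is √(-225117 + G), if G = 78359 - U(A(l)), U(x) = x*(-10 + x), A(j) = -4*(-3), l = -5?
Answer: I*√146782 ≈ 383.12*I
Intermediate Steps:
A(j) = 12
G = 78335 (G = 78359 - 12*(-10 + 12) = 78359 - 12*2 = 78359 - 1*24 = 78359 - 24 = 78335)
√(-225117 + G) = √(-225117 + 78335) = √(-146782) = I*√146782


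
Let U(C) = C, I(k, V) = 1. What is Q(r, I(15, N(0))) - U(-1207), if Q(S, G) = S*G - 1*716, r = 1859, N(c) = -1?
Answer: 2350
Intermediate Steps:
Q(S, G) = -716 + G*S (Q(S, G) = G*S - 716 = -716 + G*S)
Q(r, I(15, N(0))) - U(-1207) = (-716 + 1*1859) - 1*(-1207) = (-716 + 1859) + 1207 = 1143 + 1207 = 2350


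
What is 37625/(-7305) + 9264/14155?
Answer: -92981671/20680455 ≈ -4.4961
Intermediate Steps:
37625/(-7305) + 9264/14155 = 37625*(-1/7305) + 9264*(1/14155) = -7525/1461 + 9264/14155 = -92981671/20680455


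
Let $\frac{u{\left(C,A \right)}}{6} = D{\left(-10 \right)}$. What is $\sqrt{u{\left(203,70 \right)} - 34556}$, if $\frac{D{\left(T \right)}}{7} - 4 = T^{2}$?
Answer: $2 i \sqrt{7547} \approx 173.75 i$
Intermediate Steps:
$D{\left(T \right)} = 28 + 7 T^{2}$
$u{\left(C,A \right)} = 4368$ ($u{\left(C,A \right)} = 6 \left(28 + 7 \left(-10\right)^{2}\right) = 6 \left(28 + 7 \cdot 100\right) = 6 \left(28 + 700\right) = 6 \cdot 728 = 4368$)
$\sqrt{u{\left(203,70 \right)} - 34556} = \sqrt{4368 - 34556} = \sqrt{-30188} = 2 i \sqrt{7547}$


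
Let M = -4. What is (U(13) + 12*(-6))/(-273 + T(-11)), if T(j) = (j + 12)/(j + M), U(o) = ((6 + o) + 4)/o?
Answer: 13695/53248 ≈ 0.25719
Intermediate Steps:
U(o) = (10 + o)/o
T(j) = (12 + j)/(-4 + j) (T(j) = (j + 12)/(j - 4) = (12 + j)/(-4 + j))
(U(13) + 12*(-6))/(-273 + T(-11)) = ((10 + 13)/13 + 12*(-6))/(-273 + (12 - 11)/(-4 - 11)) = ((1/13)*23 - 72)/(-273 + 1/(-15)) = (23/13 - 72)/(-273 - 1/15*1) = -913/(13*(-273 - 1/15)) = -913/(13*(-4096/15)) = -913/13*(-15/4096) = 13695/53248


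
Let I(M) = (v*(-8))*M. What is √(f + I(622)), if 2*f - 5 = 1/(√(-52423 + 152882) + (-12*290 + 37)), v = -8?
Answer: √(5499883430040353565 - 5876895*√100459)/11753790 ≈ 199.53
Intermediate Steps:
I(M) = 64*M (I(M) = (-8*(-8))*M = 64*M)
f = 5/2 + 1/(2*(-3443 + √100459)) (f = 5/2 + 1/(2*(√(-52423 + 152882) + (-12*290 + 37))) = 5/2 + 1/(2*(√100459 + (-3480 + 37))) = 5/2 + 1/(2*(√100459 - 3443)) = 5/2 + 1/(2*(-3443 + √100459)) ≈ 2.4998)
√(f + I(622)) = √((58765507/23507580 - √100459/23507580) + 64*622) = √((58765507/23507580 - √100459/23507580) + 39808) = √(935848510147/23507580 - √100459/23507580)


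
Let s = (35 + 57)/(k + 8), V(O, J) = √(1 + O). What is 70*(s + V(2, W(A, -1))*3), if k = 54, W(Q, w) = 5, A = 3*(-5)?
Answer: 3220/31 + 210*√3 ≈ 467.60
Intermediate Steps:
A = -15
s = 46/31 (s = (35 + 57)/(54 + 8) = 92/62 = 92*(1/62) = 46/31 ≈ 1.4839)
70*(s + V(2, W(A, -1))*3) = 70*(46/31 + √(1 + 2)*3) = 70*(46/31 + √3*3) = 70*(46/31 + 3*√3) = 3220/31 + 210*√3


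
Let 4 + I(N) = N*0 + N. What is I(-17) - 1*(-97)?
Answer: 76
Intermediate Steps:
I(N) = -4 + N (I(N) = -4 + (N*0 + N) = -4 + (0 + N) = -4 + N)
I(-17) - 1*(-97) = (-4 - 17) - 1*(-97) = -21 + 97 = 76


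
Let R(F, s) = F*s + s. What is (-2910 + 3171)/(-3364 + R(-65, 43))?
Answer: -261/6116 ≈ -0.042675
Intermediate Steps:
R(F, s) = s + F*s
(-2910 + 3171)/(-3364 + R(-65, 43)) = (-2910 + 3171)/(-3364 + 43*(1 - 65)) = 261/(-3364 + 43*(-64)) = 261/(-3364 - 2752) = 261/(-6116) = 261*(-1/6116) = -261/6116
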